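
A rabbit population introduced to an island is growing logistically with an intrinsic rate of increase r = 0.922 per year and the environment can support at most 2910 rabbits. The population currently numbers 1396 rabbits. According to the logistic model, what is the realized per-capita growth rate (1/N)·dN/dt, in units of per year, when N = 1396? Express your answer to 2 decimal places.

0.48 per year

(1/N)·dN/dt = r(1 − N/K) = 0.922 × (1 − 1396/2910).
= 0.922 × 0.52027 = 0.47969.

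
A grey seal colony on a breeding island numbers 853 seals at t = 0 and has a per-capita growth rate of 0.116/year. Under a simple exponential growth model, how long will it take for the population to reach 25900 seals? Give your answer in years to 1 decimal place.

Set N₀·e^(rt) = 25900: e^(0.116·t) = 25900/853 = 30.363.
0.116·t = ln(30.363) = 3.4132, so t = 3.4132/0.116 = 29.424.

29.4 years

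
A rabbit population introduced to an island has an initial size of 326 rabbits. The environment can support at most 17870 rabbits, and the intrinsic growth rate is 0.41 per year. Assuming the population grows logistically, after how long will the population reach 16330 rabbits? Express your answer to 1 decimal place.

15.5 years

A = (K − N₀)/N₀ = (17870 − 326)/326 = 53.816.
Solve 17870/(1 + 53.816·e^(−0.41t)) = 16330: 1 + 53.816·e^(−0.41t) = 1.0943, so e^(−0.41t) = 0.00175236.
−0.41·t = ln(0.00175236) = -6.3468, so t = 6.3468/0.41 = 15.48.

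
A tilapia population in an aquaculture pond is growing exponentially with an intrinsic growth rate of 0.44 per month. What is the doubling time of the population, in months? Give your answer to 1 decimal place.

Doubling time t_d = ln(2)/r = 0.6931/0.44 = 1.5753.

1.6 months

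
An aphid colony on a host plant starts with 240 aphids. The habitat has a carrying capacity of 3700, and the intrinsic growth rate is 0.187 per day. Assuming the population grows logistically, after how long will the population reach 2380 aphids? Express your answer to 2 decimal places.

17.42 days

A = (K − N₀)/N₀ = (3700 − 240)/240 = 14.417.
Solve 3700/(1 + 14.417·e^(−0.187t)) = 2380: 1 + 14.417·e^(−0.187t) = 1.5546, so e^(−0.187t) = 0.0384709.
−0.187·t = ln(0.0384709) = -3.2579, so t = 3.2579/0.187 = 17.422.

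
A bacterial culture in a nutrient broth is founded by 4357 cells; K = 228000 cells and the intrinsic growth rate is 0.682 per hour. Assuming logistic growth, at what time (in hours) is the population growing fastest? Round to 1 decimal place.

5.8 hours

Logistic growth is fastest at N = K/2 = 114000.
A = (K − N₀)/N₀ = 51.33. Set K/(1 + A·e^(−rt)) = K/2 → A·e^(−rt) = 1.
e^(−0.682t) = 1/51.33 = 0.0194819, so t = ln(51.33)/0.682 = 3.9383/0.682 = 5.7746.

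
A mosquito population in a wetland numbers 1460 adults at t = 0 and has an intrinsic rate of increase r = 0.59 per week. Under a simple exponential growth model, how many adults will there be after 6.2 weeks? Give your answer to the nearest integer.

N(t) = N₀·e^(rt) = 1460 × e^(0.59×6.2) = 1460 × e^3.658.
e^3.658 ≈ 38.784, so N ≈ 1460 × 38.784 = 56624.2.

56624 adults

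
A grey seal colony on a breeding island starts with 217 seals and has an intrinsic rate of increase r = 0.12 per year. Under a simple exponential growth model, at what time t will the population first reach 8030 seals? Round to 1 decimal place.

30.1 years

Set N₀·e^(rt) = 8030: e^(0.12·t) = 8030/217 = 37.005.
0.12·t = ln(37.005) = 3.611, so t = 3.611/0.12 = 30.092.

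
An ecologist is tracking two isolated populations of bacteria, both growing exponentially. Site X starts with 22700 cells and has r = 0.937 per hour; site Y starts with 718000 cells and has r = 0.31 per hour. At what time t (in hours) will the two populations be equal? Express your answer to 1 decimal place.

5.5 hours

Set 22700·e^(0.937t) = 718000·e^(0.31t).
e^((0.937 − 0.31)t) = 718000/22700 → e^(0.627·t) = 31.63.
0.627·t = ln(31.63) = 3.4541, so t = 3.4541/0.627 = 5.5089.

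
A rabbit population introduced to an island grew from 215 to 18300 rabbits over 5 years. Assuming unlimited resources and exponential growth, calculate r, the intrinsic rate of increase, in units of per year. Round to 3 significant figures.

From N(t) = N₀·e^(rt): e^(r·5) = 18300/215 = 85.116.
r·5 = ln(85.116) = 4.444, so r = 4.444/5 = 0.8888.

0.889 per year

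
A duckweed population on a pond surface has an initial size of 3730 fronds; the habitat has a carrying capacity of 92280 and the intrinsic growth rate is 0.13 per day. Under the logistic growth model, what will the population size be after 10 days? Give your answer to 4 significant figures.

A = (K − N₀)/N₀ = (92280 − 3730)/3730 = 23.74.
N(t) = K/(1 + A·e^(−rt)) = 92280/(1 + 23.74×e^(−0.13×10)).
e^(−1.3) = 0.27253; denominator = 1 + 23.74×0.27253 = 7.4699.
N = 92280/7.4699 = 12353.6.

12350 fronds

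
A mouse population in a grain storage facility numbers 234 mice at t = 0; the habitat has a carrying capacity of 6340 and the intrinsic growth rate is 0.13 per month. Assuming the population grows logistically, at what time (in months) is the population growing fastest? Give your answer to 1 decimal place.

25.1 months

Logistic growth is fastest at N = K/2 = 3170.
A = (K − N₀)/N₀ = 26.094. Set K/(1 + A·e^(−rt)) = K/2 → A·e^(−rt) = 1.
e^(−0.13t) = 1/26.094 = 0.038323, so t = ln(26.094)/0.13 = 3.2617/0.13 = 25.09.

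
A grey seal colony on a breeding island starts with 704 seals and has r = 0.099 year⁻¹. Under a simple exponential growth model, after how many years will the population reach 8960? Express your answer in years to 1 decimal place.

Set N₀·e^(rt) = 8960: e^(0.099·t) = 8960/704 = 12.727.
0.099·t = ln(12.727) = 2.5437, so t = 2.5437/0.099 = 25.694.

25.7 years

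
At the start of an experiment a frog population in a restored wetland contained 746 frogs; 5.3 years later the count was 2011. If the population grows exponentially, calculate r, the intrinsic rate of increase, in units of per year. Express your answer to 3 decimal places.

From N(t) = N₀·e^(rt): e^(r·5.3) = 2011/746 = 2.6957.
r·5.3 = ln(2.6957) = 0.99166, so r = 0.99166/5.3 = 0.18711.

0.187 per year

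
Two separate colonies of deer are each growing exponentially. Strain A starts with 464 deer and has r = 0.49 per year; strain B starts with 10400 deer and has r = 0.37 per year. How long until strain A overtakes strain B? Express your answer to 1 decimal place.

Set 464·e^(0.49t) = 10400·e^(0.37t).
e^((0.49 − 0.37)t) = 10400/464 → e^(0.12·t) = 22.414.
0.12·t = ln(22.414) = 3.1097, so t = 3.1097/0.12 = 25.914.

25.9 years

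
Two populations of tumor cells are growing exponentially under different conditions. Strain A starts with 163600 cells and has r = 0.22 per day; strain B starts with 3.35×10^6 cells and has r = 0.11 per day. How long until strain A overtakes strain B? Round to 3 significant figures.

27.4 days

Set 163600·e^(0.22t) = 3.35×10^6·e^(0.11t).
e^((0.22 − 0.11)t) = 3.35×10^6/163600 → e^(0.11·t) = 20.477.
0.11·t = ln(20.477) = 3.0193, so t = 3.0193/0.11 = 27.448.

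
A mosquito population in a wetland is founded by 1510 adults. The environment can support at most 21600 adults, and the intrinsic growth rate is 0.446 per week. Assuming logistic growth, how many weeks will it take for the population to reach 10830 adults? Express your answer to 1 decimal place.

A = (K − N₀)/N₀ = (21600 − 1510)/1510 = 13.305.
Solve 21600/(1 + 13.305·e^(−0.446t)) = 10830: 1 + 13.305·e^(−0.446t) = 1.9945, so e^(−0.446t) = 0.0747454.
−0.446·t = ln(0.0747454) = -2.5937, so t = 2.5937/0.446 = 5.8154.

5.8 weeks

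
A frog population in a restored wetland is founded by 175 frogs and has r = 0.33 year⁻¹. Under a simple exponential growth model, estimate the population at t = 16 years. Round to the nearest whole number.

N(t) = N₀·e^(rt) = 175 × e^(0.33×16) = 175 × e^5.28.
e^5.28 ≈ 196.37, so N ≈ 175 × 196.37 = 34364.7.

34365 frogs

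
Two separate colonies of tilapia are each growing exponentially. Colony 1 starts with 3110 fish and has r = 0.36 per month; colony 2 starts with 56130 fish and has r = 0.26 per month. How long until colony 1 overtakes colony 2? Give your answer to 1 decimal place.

Set 3110·e^(0.36t) = 56130·e^(0.26t).
e^((0.36 − 0.26)t) = 56130/3110 → e^(0.1·t) = 18.048.
0.1·t = ln(18.048) = 2.893, so t = 2.893/0.1 = 28.93.

28.9 months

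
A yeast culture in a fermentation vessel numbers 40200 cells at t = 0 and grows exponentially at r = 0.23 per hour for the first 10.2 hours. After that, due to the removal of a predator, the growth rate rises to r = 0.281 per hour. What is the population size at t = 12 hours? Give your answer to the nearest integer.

696221 cells

Phase 1: N(10.2) = 40200·e^(0.23×10.2) = 40200·e^2.346 = 419837.
Phase 2 runs for 12 − 10.2 = 1.8 hours at r = 0.281.
N(12) = 419837·e^(0.281×1.8) = 419837·e^0.5058 = 696221.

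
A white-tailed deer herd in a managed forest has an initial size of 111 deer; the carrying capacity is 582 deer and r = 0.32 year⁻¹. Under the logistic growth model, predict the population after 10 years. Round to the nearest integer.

A = (K − N₀)/N₀ = (582 − 111)/111 = 4.2432.
N(t) = K/(1 + A·e^(−rt)) = 582/(1 + 4.2432×e^(−0.32×10)).
e^(−3.2) = 0.040762; denominator = 1 + 4.2432×0.040762 = 1.173.
N = 582/1.173 = 496.179.

496 deer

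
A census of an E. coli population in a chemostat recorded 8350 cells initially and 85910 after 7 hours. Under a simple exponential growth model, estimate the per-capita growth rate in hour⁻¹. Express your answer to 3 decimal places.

From N(t) = N₀·e^(rt): e^(r·7) = 85910/8350 = 10.289.
r·7 = ln(10.289) = 2.331, so r = 2.331/7 = 0.33301.

0.333 per hour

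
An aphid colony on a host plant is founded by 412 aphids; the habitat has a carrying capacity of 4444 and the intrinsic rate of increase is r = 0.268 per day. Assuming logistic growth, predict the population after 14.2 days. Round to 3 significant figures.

3650 aphids

A = (K − N₀)/N₀ = (4444 − 412)/412 = 9.7864.
N(t) = K/(1 + A·e^(−rt)) = 4444/(1 + 9.7864×e^(−0.268×14.2)).
e^(−3.806) = 0.022246; denominator = 1 + 9.7864×0.022246 = 1.2177.
N = 4444/1.2177 = 3649.48.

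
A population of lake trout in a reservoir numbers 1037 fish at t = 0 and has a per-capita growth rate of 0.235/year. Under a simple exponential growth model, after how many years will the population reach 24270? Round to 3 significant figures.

Set N₀·e^(rt) = 24270: e^(0.235·t) = 24270/1037 = 23.404.
0.235·t = ln(23.404) = 3.1529, so t = 3.1529/0.235 = 13.417.

13.4 years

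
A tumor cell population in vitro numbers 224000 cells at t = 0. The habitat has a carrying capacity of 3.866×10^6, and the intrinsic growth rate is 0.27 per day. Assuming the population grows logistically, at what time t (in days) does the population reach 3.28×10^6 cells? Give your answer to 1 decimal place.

16.7 days

A = (K − N₀)/N₀ = (3.866×10^6 − 224000)/224000 = 16.259.
Solve 3.866×10^6/(1 + 16.259·e^(−0.27t)) = 3.28×10^6: 1 + 16.259·e^(−0.27t) = 1.1787, so e^(−0.27t) = 0.0109883.
−0.27·t = ln(0.0109883) = -4.5109, so t = 4.5109/0.27 = 16.707.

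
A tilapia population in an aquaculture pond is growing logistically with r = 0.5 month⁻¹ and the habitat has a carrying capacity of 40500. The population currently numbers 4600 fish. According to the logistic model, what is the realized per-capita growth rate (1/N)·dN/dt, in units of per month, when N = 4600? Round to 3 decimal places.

(1/N)·dN/dt = r(1 − N/K) = 0.5 × (1 − 4600/40500).
= 0.5 × 0.88642 = 0.44321.

0.443 per month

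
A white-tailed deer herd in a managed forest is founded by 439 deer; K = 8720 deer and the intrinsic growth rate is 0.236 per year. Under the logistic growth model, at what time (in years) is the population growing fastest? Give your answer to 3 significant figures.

12.4 years

Logistic growth is fastest at N = K/2 = 4360.
A = (K − N₀)/N₀ = 18.863. Set K/(1 + A·e^(−rt)) = K/2 → A·e^(−rt) = 1.
e^(−0.236t) = 1/18.863 = 0.0530129, so t = ln(18.863)/0.236 = 2.9372/0.236 = 12.446.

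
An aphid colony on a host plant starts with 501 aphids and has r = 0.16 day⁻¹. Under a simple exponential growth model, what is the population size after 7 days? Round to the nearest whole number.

N(t) = N₀·e^(rt) = 501 × e^(0.16×7) = 501 × e^1.12.
e^1.12 ≈ 3.0649, so N ≈ 501 × 3.0649 = 1535.49.

1535 aphids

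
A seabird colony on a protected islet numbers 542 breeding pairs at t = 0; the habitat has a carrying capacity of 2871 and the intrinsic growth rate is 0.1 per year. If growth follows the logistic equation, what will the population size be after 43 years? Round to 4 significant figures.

2713 breeding pairs

A = (K − N₀)/N₀ = (2871 − 542)/542 = 4.297.
N(t) = K/(1 + A·e^(−rt)) = 2871/(1 + 4.297×e^(−0.1×43)).
e^(−4.3) = 0.013569; denominator = 1 + 4.297×0.013569 = 1.0583.
N = 2871/1.0583 = 2712.83.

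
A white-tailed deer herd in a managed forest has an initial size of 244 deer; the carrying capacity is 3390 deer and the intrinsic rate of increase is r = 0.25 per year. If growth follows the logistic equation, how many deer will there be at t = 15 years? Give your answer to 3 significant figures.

A = (K − N₀)/N₀ = (3390 − 244)/244 = 12.893.
N(t) = K/(1 + A·e^(−rt)) = 3390/(1 + 12.893×e^(−0.25×15)).
e^(−3.75) = 0.023518; denominator = 1 + 12.893×0.023518 = 1.3032.
N = 3390/1.3032 = 2601.24.

2600 deer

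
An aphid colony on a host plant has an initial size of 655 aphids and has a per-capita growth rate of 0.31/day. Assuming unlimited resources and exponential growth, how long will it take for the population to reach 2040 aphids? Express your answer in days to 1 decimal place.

3.7 days

Set N₀·e^(rt) = 2040: e^(0.31·t) = 2040/655 = 3.1145.
0.31·t = ln(3.1145) = 1.1361, so t = 1.1361/0.31 = 3.6647.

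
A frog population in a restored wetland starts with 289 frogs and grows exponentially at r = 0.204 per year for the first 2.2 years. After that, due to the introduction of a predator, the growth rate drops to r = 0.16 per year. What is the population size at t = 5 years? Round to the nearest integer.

709 frogs

Phase 1: N(2.2) = 289·e^(0.204×2.2) = 289·e^0.4488 = 452.699.
Phase 2 runs for 5 − 2.2 = 2.8 years at r = 0.16.
N(5) = 452.699·e^(0.16×2.8) = 452.699·e^0.448 = 708.554.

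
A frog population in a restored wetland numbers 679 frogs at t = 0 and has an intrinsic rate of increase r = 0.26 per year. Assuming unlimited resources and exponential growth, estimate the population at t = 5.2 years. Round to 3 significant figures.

2620 frogs

N(t) = N₀·e^(rt) = 679 × e^(0.26×5.2) = 679 × e^1.352.
e^1.352 ≈ 3.8651, so N ≈ 679 × 3.8651 = 2624.44.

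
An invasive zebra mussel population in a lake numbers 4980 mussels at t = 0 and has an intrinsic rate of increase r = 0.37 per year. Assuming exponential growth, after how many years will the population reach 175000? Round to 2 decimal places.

9.62 years

Set N₀·e^(rt) = 175000: e^(0.37·t) = 175000/4980 = 35.141.
0.37·t = ln(35.141) = 3.5594, so t = 3.5594/0.37 = 9.6199.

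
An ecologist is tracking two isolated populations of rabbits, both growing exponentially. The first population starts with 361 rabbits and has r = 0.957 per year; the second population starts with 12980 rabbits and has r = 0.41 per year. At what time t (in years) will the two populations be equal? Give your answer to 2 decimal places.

Set 361·e^(0.957t) = 12980·e^(0.41t).
e^((0.957 − 0.41)t) = 12980/361 → e^(0.547·t) = 35.956.
0.547·t = ln(35.956) = 3.5823, so t = 3.5823/0.547 = 6.549.

6.55 years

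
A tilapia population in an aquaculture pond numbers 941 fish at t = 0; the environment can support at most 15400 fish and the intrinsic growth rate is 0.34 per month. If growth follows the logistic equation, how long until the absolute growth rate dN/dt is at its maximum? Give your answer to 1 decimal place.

Logistic growth is fastest at N = K/2 = 7700.
A = (K − N₀)/N₀ = 15.366. Set K/(1 + A·e^(−rt)) = K/2 → A·e^(−rt) = 1.
e^(−0.34t) = 1/15.366 = 0.0650806, so t = ln(15.366)/0.34 = 2.7321/0.34 = 8.0357.

8.0 months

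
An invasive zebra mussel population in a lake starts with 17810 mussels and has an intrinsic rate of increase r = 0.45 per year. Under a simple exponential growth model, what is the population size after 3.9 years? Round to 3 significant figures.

N(t) = N₀·e^(rt) = 17810 × e^(0.45×3.9) = 17810 × e^1.755.
e^1.755 ≈ 5.7834, so N ≈ 17810 × 5.7834 = 103003.

103000 mussels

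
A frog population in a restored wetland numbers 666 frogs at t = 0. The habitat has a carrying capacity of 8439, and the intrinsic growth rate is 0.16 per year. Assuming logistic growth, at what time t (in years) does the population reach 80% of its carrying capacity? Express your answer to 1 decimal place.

A = (K − N₀)/N₀ = (8439 − 666)/666 = 11.671.
Solve 8439/(1 + 11.671·e^(−0.16t)) = 6751.2: 1 + 11.671·e^(−0.16t) = 1.25, so e^(−0.16t) = 0.0214203.
−0.16·t = ln(0.0214203) = -3.8434, so t = 3.8434/0.16 = 24.021.

24.0 years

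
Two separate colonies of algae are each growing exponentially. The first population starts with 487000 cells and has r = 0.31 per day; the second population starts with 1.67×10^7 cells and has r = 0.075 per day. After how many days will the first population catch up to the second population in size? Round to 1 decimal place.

15.0 days

Set 487000·e^(0.31t) = 1.67×10^7·e^(0.075t).
e^((0.31 − 0.075)t) = 1.67×10^7/487000 → e^(0.235·t) = 34.292.
0.235·t = ln(34.292) = 3.5349, so t = 3.5349/0.235 = 15.042.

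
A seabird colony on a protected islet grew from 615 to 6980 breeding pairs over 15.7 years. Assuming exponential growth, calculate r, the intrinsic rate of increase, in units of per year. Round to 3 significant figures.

0.155 per year

From N(t) = N₀·e^(rt): e^(r·15.7) = 6980/615 = 11.35.
r·15.7 = ln(11.35) = 2.4292, so r = 2.4292/15.7 = 0.15472.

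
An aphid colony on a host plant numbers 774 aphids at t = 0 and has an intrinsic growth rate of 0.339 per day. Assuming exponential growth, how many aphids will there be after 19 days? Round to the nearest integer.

485324 aphids

N(t) = N₀·e^(rt) = 774 × e^(0.339×19) = 774 × e^6.441.
e^6.441 ≈ 627.03, so N ≈ 774 × 627.03 = 485324.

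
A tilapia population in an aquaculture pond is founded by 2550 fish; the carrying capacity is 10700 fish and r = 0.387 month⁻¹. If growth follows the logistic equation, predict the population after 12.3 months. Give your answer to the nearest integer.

A = (K − N₀)/N₀ = (10700 − 2550)/2550 = 3.1961.
N(t) = K/(1 + A·e^(−rt)) = 10700/(1 + 3.1961×e^(−0.387×12.3)).
e^(−4.76) = 0.0085648; denominator = 1 + 3.1961×0.0085648 = 1.0274.
N = 10700/1.0274 = 10414.9.

10415 fish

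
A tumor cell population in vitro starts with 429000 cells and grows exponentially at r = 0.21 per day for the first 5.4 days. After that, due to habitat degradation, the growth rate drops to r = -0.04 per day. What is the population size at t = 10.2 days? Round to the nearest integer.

Phase 1: N(5.4) = 429000·e^(0.21×5.4) = 429000·e^1.134 = 1.333359×10^6.
Phase 2 runs for 10.2 − 5.4 = 4.8 days at r = -0.04.
N(10.2) = 1.333359×10^6·e^(-0.04×4.8) = 1.333359×10^6·e^-0.192 = 1.100431×10^6.

1100431 cells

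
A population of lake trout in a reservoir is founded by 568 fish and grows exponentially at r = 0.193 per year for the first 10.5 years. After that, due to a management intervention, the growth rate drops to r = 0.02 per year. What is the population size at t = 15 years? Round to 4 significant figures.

Phase 1: N(10.5) = 568·e^(0.193×10.5) = 568·e^2.026 = 4309.69.
Phase 2 runs for 15 − 10.5 = 4.5 years at r = 0.02.
N(15) = 4309.69·e^(0.02×4.5) = 4309.69·e^0.09 = 4715.55.

4716 fish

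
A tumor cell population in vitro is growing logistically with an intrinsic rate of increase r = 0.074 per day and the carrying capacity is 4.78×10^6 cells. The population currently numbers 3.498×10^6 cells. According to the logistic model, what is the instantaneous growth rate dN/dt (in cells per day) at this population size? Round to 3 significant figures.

69400 cells per day

dN/dt = rN(1 − N/K) = 0.074 × 3.498×10^6 × (1 − 3.498×10^6/4.78×10^6).
1 − 3.498×10^6/4.78×10^6 = 0.2682; dN/dt = 0.074 × 3.498×10^6 × 0.2682 = 69424.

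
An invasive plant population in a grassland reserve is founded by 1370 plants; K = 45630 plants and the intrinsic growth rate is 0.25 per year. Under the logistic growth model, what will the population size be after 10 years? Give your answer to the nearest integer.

A = (K − N₀)/N₀ = (45630 − 1370)/1370 = 32.307.
N(t) = K/(1 + A·e^(−rt)) = 45630/(1 + 32.307×e^(−0.25×10)).
e^(−2.5) = 0.082085; denominator = 1 + 32.307×0.082085 = 3.6519.
N = 45630/3.6519 = 12494.9.

12495 plants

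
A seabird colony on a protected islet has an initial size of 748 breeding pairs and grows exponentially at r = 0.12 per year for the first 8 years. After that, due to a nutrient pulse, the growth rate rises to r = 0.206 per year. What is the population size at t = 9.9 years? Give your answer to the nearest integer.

2889 breeding pairs

Phase 1: N(8) = 748·e^(0.12×8) = 748·e^0.96 = 1953.55.
Phase 2 runs for 9.9 − 8 = 1.9 years at r = 0.206.
N(9.9) = 1953.55·e^(0.206×1.9) = 1953.55·e^0.3914 = 2889.4.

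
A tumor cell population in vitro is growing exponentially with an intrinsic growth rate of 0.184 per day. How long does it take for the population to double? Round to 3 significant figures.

3.77 days

Doubling time t_d = ln(2)/r = 0.6931/0.184 = 3.7671.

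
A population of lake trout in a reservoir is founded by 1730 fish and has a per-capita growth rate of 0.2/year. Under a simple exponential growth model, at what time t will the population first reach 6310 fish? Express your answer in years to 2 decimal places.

Set N₀·e^(rt) = 6310: e^(0.2·t) = 6310/1730 = 3.6474.
0.2·t = ln(3.6474) = 1.294, so t = 1.294/0.2 = 6.4701.

6.47 years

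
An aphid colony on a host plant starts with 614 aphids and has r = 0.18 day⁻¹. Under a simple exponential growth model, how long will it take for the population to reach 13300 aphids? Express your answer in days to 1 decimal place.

17.1 days

Set N₀·e^(rt) = 13300: e^(0.18·t) = 13300/614 = 21.661.
0.18·t = ln(21.661) = 3.0755, so t = 3.0755/0.18 = 17.086.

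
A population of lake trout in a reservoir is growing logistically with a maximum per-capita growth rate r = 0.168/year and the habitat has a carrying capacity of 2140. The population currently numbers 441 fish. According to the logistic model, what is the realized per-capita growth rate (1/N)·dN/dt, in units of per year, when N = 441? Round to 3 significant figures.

0.133 per year

(1/N)·dN/dt = r(1 − N/K) = 0.168 × (1 − 441/2140).
= 0.168 × 0.79393 = 0.13338.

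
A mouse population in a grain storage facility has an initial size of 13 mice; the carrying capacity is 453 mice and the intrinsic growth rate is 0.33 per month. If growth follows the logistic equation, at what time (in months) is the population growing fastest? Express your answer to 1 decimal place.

10.7 months

Logistic growth is fastest at N = K/2 = 226.5.
A = (K − N₀)/N₀ = 33.846. Set K/(1 + A·e^(−rt)) = K/2 → A·e^(−rt) = 1.
e^(−0.33t) = 1/33.846 = 0.0295455, so t = ln(33.846)/0.33 = 3.5218/0.33 = 10.672.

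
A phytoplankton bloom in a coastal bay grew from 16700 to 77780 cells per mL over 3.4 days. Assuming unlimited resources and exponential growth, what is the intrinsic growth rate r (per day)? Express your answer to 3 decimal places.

From N(t) = N₀·e^(rt): e^(r·3.4) = 77780/16700 = 4.6575.
r·3.4 = ln(4.6575) = 1.5385, so r = 1.5385/3.4 = 0.45249.

0.452 per day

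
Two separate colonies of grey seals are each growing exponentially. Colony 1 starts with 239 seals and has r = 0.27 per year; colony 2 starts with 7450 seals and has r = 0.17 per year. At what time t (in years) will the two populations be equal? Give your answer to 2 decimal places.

Set 239·e^(0.27t) = 7450·e^(0.17t).
e^((0.27 − 0.17)t) = 7450/239 → e^(0.1·t) = 31.172.
0.1·t = ln(31.172) = 3.4395, so t = 3.4395/0.1 = 34.395.

34.40 years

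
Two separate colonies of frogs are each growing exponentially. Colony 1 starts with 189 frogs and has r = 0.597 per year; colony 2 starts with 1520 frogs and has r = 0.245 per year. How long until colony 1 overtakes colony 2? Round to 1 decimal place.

5.9 years

Set 189·e^(0.597t) = 1520·e^(0.245t).
e^((0.597 − 0.245)t) = 1520/189 → e^(0.352·t) = 8.0423.
0.352·t = ln(8.0423) = 2.0847, so t = 2.0847/0.352 = 5.9225.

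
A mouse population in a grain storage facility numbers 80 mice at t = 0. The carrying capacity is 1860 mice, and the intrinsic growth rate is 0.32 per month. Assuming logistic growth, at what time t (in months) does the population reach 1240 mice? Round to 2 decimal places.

11.86 months

A = (K − N₀)/N₀ = (1860 − 80)/80 = 22.25.
Solve 1860/(1 + 22.25·e^(−0.32t)) = 1240: 1 + 22.25·e^(−0.32t) = 1.5, so e^(−0.32t) = 0.0224719.
−0.32·t = ln(0.0224719) = -3.7955, so t = 3.7955/0.32 = 11.861.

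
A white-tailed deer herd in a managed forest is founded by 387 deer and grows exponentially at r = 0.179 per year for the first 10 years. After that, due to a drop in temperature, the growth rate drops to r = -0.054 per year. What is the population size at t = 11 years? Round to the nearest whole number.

2196 deer

Phase 1: N(10) = 387·e^(0.179×10) = 387·e^1.79 = 2317.92.
Phase 2 runs for 11 − 10 = 1 years at r = -0.054.
N(11) = 2317.92·e^(-0.054×1) = 2317.92·e^-0.054 = 2196.07.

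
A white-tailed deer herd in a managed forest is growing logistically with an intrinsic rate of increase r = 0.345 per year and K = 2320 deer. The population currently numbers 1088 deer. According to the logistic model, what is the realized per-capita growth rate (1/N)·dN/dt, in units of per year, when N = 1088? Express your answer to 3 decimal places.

(1/N)·dN/dt = r(1 − N/K) = 0.345 × (1 − 1088/2320).
= 0.345 × 0.53103 = 0.18321.

0.183 per year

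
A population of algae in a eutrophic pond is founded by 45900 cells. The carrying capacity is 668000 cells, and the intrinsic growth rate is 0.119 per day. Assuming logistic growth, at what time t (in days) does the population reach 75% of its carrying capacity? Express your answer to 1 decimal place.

A = (K − N₀)/N₀ = (668000 − 45900)/45900 = 13.553.
Solve 668000/(1 + 13.553·e^(−0.119t)) = 501000: 1 + 13.553·e^(−0.119t) = 1.3333, so e^(−0.119t) = 0.0245941.
−0.119·t = ln(0.0245941) = -3.7052, so t = 3.7052/0.119 = 31.137.

31.1 days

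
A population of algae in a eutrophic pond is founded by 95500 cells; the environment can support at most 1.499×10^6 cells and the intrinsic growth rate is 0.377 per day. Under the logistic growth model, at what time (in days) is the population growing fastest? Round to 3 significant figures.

7.13 days

Logistic growth is fastest at N = K/2 = 749500.
A = (K − N₀)/N₀ = 14.696. Set K/(1 + A·e^(−rt)) = K/2 → A·e^(−rt) = 1.
e^(−0.377t) = 1/14.696 = 0.0680442, so t = ln(14.696)/0.377 = 2.6876/0.377 = 7.1289.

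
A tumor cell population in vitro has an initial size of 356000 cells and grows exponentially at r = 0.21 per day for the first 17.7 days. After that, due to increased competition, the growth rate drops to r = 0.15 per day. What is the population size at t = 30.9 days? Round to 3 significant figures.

106000000 cells

Phase 1: N(17.7) = 356000·e^(0.21×17.7) = 356000·e^3.717 = 1.464612×10^7.
Phase 2 runs for 30.9 − 17.7 = 13.2 days at r = 0.15.
N(30.9) = 1.464612×10^7·e^(0.15×13.2) = 1.464612×10^7·e^1.98 = 1.060781×10^8.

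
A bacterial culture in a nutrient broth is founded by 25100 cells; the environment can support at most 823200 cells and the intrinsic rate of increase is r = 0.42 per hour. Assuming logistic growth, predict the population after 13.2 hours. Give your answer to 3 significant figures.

A = (K − N₀)/N₀ = (823200 − 25100)/25100 = 31.797.
N(t) = K/(1 + A·e^(−rt)) = 823200/(1 + 31.797×e^(−0.42×13.2)).
e^(−5.544) = 0.0039109; denominator = 1 + 31.797×0.0039109 = 1.1244.
N = 823200/1.1244 = 732155.

732000 cells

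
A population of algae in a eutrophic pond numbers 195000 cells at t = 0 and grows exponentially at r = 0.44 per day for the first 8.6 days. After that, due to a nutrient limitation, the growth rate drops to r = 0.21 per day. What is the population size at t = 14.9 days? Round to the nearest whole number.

Phase 1: N(8.6) = 195000·e^(0.44×8.6) = 195000·e^3.784 = 8.578373×10^6.
Phase 2 runs for 14.9 − 8.6 = 6.3 days at r = 0.21.
N(14.9) = 8.578373×10^6·e^(0.21×6.3) = 8.578373×10^6·e^1.323 = 3.220895×10^7.

32208947 cells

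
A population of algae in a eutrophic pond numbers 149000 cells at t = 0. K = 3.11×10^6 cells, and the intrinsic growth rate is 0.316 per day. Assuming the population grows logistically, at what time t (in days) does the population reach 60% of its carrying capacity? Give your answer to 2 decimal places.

10.74 days

A = (K − N₀)/N₀ = (3.11×10^6 − 149000)/149000 = 19.872.
Solve 3.11×10^6/(1 + 19.872·e^(−0.316t)) = 1.866×10^6: 1 + 19.872·e^(−0.316t) = 1.6667, so e^(−0.316t) = 0.0335472.
−0.316·t = ln(0.0335472) = -3.3948, so t = 3.3948/0.316 = 10.743.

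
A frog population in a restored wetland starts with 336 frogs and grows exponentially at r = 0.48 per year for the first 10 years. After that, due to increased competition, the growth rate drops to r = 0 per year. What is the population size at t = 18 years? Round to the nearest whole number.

Phase 1: N(10) = 336·e^(0.48×10) = 336·e^4.8 = 40827.5.
Phase 2 runs for 18 − 10 = 8 years at r = 0.
N(18) = 40827.5·e^(0×8) = 40827.5·e^0 = 40827.5.

40828 frogs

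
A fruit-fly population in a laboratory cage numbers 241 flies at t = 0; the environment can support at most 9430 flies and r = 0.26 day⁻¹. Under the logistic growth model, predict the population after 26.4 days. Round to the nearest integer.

9069 flies

A = (K − N₀)/N₀ = (9430 − 241)/241 = 38.129.
N(t) = K/(1 + A·e^(−rt)) = 9430/(1 + 38.129×e^(−0.26×26.4)).
e^(−6.864) = 0.0010447; denominator = 1 + 38.129×0.0010447 = 1.0398.
N = 9430/1.0398 = 9068.76.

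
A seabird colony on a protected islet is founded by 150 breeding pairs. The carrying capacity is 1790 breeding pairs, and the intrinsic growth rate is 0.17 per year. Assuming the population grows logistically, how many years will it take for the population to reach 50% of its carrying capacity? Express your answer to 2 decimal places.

14.07 years

A = (K − N₀)/N₀ = (1790 − 150)/150 = 10.933.
Solve 1790/(1 + 10.933·e^(−0.17t)) = 895: 1 + 10.933·e^(−0.17t) = 2, so e^(−0.17t) = 0.0914634.
−0.17·t = ln(0.0914634) = -2.3918, so t = 2.3918/0.17 = 14.07.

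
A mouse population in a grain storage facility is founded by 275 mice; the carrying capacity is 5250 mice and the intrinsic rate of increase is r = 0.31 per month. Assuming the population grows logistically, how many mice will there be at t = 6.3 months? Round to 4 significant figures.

A = (K − N₀)/N₀ = (5250 − 275)/275 = 18.091.
N(t) = K/(1 + A·e^(−rt)) = 5250/(1 + 18.091×e^(−0.31×6.3)).
e^(−1.953) = 0.14185; denominator = 1 + 18.091×0.14185 = 3.5662.
N = 5250/3.5662 = 1472.17.

1472 mice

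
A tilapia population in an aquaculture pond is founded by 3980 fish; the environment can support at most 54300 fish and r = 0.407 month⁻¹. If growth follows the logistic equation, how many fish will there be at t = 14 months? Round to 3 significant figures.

A = (K − N₀)/N₀ = (54300 − 3980)/3980 = 12.643.
N(t) = K/(1 + A·e^(−rt)) = 54300/(1 + 12.643×e^(−0.407×14)).
e^(−5.698) = 0.0033527; denominator = 1 + 12.643×0.0033527 = 1.0424.
N = 54300/1.0424 = 52091.9.

52100 fish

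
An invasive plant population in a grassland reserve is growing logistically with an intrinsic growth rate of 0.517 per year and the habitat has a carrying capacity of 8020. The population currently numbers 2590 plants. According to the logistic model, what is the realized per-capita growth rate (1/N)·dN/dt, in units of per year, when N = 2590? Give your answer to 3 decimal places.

0.350 per year

(1/N)·dN/dt = r(1 − N/K) = 0.517 × (1 − 2590/8020).
= 0.517 × 0.67706 = 0.35004.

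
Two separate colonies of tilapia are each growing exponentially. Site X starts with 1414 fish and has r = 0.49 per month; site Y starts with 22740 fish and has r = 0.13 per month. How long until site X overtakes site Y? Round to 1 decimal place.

Set 1414·e^(0.49t) = 22740·e^(0.13t).
e^((0.49 − 0.13)t) = 22740/1414 → e^(0.36·t) = 16.082.
0.36·t = ln(16.082) = 2.7777, so t = 2.7777/0.36 = 7.7158.

7.7 months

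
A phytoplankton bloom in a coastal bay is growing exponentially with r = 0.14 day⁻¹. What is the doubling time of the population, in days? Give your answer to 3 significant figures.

Doubling time t_d = ln(2)/r = 0.6931/0.14 = 4.9511.

4.95 days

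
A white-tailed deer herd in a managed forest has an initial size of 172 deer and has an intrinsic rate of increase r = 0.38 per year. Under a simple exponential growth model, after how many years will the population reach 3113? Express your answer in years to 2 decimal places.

7.62 years

Set N₀·e^(rt) = 3113: e^(0.38·t) = 3113/172 = 18.099.
0.38·t = ln(18.099) = 2.8958, so t = 2.8958/0.38 = 7.6207.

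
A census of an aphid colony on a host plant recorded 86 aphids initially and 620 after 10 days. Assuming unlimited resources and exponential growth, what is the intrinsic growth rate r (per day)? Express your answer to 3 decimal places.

0.198 per day

From N(t) = N₀·e^(rt): e^(r·10) = 620/86 = 7.2093.
r·10 = ln(7.2093) = 1.9754, so r = 1.9754/10 = 0.19754.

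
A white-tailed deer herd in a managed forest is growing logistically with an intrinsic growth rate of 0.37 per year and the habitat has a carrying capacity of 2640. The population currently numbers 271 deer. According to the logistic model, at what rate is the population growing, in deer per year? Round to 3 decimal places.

dN/dt = rN(1 − N/K) = 0.37 × 271 × (1 − 271/2640).
1 − 271/2640 = 0.89735; dN/dt = 0.37 × 271 × 0.89735 = 89.977.

89.977 deer per year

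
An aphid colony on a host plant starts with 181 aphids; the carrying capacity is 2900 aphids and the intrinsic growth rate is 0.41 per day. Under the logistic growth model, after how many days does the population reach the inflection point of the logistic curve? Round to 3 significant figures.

Logistic growth is fastest at N = K/2 = 1450.
A = (K − N₀)/N₀ = 15.022. Set K/(1 + A·e^(−rt)) = K/2 → A·e^(−rt) = 1.
e^(−0.41t) = 1/15.022 = 0.0665686, so t = ln(15.022)/0.41 = 2.7095/0.41 = 6.6086.

6.61 days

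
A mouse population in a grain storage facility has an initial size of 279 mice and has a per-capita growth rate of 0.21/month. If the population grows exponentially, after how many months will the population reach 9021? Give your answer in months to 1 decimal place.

Set N₀·e^(rt) = 9021: e^(0.21·t) = 9021/279 = 32.333.
0.21·t = ln(32.333) = 3.4761, so t = 3.4761/0.21 = 16.553.

16.6 months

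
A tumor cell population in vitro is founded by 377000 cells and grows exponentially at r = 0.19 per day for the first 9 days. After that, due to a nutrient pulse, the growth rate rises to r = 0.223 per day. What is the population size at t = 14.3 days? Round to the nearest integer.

Phase 1: N(9) = 377000·e^(0.19×9) = 377000·e^1.71 = 2.084418×10^6.
Phase 2 runs for 14.3 − 9 = 5.3 days at r = 0.223.
N(14.3) = 2.084418×10^6·e^(0.223×5.3) = 2.084418×10^6·e^1.182 = 6.796379×10^6.

6796379 cells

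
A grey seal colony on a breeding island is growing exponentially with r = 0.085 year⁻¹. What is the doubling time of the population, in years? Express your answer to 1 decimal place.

Doubling time t_d = ln(2)/r = 0.6931/0.085 = 8.1547.

8.2 years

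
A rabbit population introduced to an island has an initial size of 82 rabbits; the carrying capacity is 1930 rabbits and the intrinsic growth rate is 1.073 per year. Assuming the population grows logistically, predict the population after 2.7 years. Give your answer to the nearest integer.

860 rabbits

A = (K − N₀)/N₀ = (1930 − 82)/82 = 22.537.
N(t) = K/(1 + A·e^(−rt)) = 1930/(1 + 22.537×e^(−1.073×2.7)).
e^(−2.897) = 0.055183; denominator = 1 + 22.537×0.055183 = 2.2436.
N = 1930/2.2436 = 860.211.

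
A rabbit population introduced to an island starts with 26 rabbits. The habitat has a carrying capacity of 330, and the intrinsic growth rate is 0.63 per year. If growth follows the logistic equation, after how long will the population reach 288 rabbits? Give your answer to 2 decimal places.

A = (K − N₀)/N₀ = (330 − 26)/26 = 11.692.
Solve 330/(1 + 11.692·e^(−0.63t)) = 288: 1 + 11.692·e^(−0.63t) = 1.1458, so e^(−0.63t) = 0.0124726.
−0.63·t = ln(0.0124726) = -4.3842, so t = 4.3842/0.63 = 6.9591.

6.96 years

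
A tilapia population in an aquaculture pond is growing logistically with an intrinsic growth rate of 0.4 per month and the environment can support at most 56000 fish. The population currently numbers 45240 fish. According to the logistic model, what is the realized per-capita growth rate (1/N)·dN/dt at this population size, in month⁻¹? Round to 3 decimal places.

0.077 per month

(1/N)·dN/dt = r(1 − N/K) = 0.4 × (1 − 45240/56000).
= 0.4 × 0.19214 = 0.076857.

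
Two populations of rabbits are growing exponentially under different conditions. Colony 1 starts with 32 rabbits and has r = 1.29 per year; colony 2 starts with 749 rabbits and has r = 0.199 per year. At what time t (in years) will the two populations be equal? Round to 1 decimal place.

Set 32·e^(1.29t) = 749·e^(0.199t).
e^((1.29 − 0.199)t) = 749/32 → e^(1.091·t) = 23.406.
1.091·t = ln(23.406) = 3.153, so t = 3.153/1.091 = 2.89.

2.9 years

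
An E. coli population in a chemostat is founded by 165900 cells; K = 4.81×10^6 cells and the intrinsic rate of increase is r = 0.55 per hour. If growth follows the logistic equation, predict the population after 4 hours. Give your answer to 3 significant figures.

A = (K − N₀)/N₀ = (4.81×10^6 − 165900)/165900 = 27.993.
N(t) = K/(1 + A·e^(−rt)) = 4.81×10^6/(1 + 27.993×e^(−0.55×4)).
e^(−2.2) = 0.1108; denominator = 1 + 27.993×0.1108 = 4.1018.
N = 4.81×10^6/4.1018 = 1.172669×10^6.

1170000 cells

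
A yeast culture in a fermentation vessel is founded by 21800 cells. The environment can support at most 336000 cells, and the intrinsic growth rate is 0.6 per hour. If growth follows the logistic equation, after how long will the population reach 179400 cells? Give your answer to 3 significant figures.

A = (K − N₀)/N₀ = (336000 − 21800)/21800 = 14.413.
Solve 336000/(1 + 14.413·e^(−0.6t)) = 179400: 1 + 14.413·e^(−0.6t) = 1.8729, so e^(−0.6t) = 0.0605647.
−0.6·t = ln(0.0605647) = -2.804, so t = 2.804/0.6 = 4.6734.

4.67 hours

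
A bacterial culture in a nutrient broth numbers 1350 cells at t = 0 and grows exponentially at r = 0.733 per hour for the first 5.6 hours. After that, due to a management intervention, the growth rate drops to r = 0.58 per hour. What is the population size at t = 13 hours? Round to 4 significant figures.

Phase 1: N(5.6) = 1350·e^(0.733×5.6) = 1350·e^4.105 = 81851.3.
Phase 2 runs for 13 − 5.6 = 7.4 hours at r = 0.58.
N(13) = 81851.3·e^(0.58×7.4) = 81851.3·e^4.292 = 5.984359×10^6.

5984000 cells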